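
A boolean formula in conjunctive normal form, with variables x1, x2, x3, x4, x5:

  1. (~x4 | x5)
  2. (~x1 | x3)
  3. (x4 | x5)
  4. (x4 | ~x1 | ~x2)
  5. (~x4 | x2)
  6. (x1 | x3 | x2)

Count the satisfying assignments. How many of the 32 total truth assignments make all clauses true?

7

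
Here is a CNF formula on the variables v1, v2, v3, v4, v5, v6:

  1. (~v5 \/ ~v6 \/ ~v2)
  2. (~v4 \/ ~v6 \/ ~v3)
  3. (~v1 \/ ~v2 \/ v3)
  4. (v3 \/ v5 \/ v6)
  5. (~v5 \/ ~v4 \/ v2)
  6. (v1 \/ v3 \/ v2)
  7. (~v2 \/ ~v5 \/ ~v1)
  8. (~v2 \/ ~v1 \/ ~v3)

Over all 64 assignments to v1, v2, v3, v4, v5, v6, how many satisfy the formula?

23

Split on v2, then v3.
  v2=1, v3=1: 5 of the 16 assignments to (v1,v4,v5,v6) work.
  v2=1, v3=0: remaining (v1,v4,v5,v6) ∈ {(0,0,0,1); (0,0,1,0); (0,1,0,1); (0,1,1,0)} — 4.
  v2=0, v3=1: v1 free; 5 ways for (v4,v5,v6) × 2^1 = 10.
  v2=0, v3=0: remaining (v1,v4,v5,v6) ∈ {(1,0,0,1); (1,0,1,0); (1,0,1,1); (1,1,0,1)} — 4.
Total: 5 + 4 + 10 + 4 = 23.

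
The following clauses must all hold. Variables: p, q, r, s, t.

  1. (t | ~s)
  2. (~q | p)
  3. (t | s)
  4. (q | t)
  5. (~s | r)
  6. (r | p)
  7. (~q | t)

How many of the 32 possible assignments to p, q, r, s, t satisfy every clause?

Case analysis on t and q:
  t=1, q=1: remaining (p,r,s) ∈ {(1,0,0); (1,1,0); (1,1,1)} — 3.
  t=1, q=0: 5 of the 8 assignments to (p,r,s) work.
  t=0, q=1: a clause becomes empty — 0.
  t=0, q=0: a clause becomes empty — 0.
Total: 3 + 5 + 0 + 0 = 8.

8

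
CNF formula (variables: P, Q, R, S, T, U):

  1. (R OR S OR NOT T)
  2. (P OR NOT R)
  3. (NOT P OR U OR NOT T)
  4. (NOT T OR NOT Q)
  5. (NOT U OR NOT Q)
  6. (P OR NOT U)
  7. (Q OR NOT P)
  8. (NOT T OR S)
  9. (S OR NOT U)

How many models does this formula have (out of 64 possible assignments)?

Case analysis on P and T:
  P=T, T=T: a clause becomes empty — 0.
  P=T, T=F: remaining (Q,R,S,U) ∈ {(T,F,F,F); (T,F,T,F); (T,T,F,F); (T,T,T,F)} — 4.
  P=F, T=T: remaining (Q,R,S,U) ∈ {(F,F,T,F)} — 1.
  P=F, T=F: remaining (Q,R,S,U) ∈ {(F,F,F,F); (F,F,T,F); (T,F,F,F); (T,F,T,F)} — 4.
Total: 0 + 4 + 1 + 4 = 9.

9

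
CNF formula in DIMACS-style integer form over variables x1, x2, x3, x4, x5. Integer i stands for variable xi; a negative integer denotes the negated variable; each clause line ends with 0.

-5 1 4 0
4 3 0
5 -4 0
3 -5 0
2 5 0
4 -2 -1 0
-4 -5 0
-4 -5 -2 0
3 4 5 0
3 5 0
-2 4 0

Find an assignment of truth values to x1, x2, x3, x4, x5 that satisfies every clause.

x1=True, x2=False, x3=True, x4=False, x5=True

x3 occurs only positively in the remaining clauses — set x3 = True.
Set x1 = True and propagate.
Set x2 = False and propagate.
  then x5 is forced to True.
  then x4 is forced to False.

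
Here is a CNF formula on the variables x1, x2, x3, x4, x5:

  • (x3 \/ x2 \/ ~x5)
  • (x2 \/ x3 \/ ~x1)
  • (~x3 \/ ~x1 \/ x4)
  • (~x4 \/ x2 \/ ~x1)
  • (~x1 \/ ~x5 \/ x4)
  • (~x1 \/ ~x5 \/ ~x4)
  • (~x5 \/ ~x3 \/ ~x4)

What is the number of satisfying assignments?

Split on x1, then x4.
  x1=1, x4=1: remaining (x2,x3,x5) ∈ {(1,0,0); (1,1,0)} — 2.
  x1=1, x4=0: remaining (x2,x3,x5) ∈ {(1,0,0)} — 1.
  x1=0, x4=1: 5 of the 8 assignments to (x2,x3,x5) work.
  x1=0, x4=0: 7 of the 8 assignments to (x2,x3,x5) work.
Total: 2 + 1 + 5 + 7 = 15.

15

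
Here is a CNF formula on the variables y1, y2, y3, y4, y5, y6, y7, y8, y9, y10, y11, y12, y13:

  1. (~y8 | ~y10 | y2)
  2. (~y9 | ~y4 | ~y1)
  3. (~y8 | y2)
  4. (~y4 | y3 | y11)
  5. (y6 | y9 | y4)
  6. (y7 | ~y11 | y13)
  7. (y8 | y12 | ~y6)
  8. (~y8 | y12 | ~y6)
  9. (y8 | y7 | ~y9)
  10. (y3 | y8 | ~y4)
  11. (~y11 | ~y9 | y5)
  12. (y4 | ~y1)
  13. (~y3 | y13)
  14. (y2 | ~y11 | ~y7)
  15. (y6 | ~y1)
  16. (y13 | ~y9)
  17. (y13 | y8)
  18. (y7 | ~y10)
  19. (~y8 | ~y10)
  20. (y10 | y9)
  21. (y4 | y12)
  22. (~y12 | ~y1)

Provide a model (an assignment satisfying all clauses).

y1 occurs only negated in the remaining clauses — set y1 = False.
Pure literal: y2 appears only positively; assign y2 = True.
Try y3 = False.
Set y4 = True and propagate.
  then y11 is forced to True.
  then y8 is forced to True.
  then y10 is forced to False.
  then y9 is forced to True.
  then y5 is forced to True.
  then y13 is forced to True.
Branch on y6: take y6 = False.
y7, y12 are now unconstrained; take y7 = False, y12 = False.
Every clause has at least one true literal under this assignment.

y1 = 0, y2 = 1, y3 = 0, y4 = 1, y5 = 1, y6 = 0, y7 = 0, y8 = 1, y9 = 1, y10 = 0, y11 = 1, y12 = 0, y13 = 1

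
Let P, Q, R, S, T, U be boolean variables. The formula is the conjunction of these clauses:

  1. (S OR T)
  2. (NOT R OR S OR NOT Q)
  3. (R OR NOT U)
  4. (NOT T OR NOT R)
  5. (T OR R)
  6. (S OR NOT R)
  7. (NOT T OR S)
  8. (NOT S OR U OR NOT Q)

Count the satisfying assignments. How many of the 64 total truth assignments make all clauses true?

8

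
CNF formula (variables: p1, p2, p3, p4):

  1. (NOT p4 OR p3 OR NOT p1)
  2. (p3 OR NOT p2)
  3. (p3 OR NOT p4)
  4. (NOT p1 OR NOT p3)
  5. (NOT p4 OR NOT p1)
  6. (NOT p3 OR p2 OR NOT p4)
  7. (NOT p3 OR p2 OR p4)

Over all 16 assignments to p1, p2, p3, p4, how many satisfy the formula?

Satisfying assignments:
  p1=0 p2=0 p3=0 p4=0
  p1=0 p2=1 p3=1 p4=0
  p1=0 p2=1 p3=1 p4=1
  p1=1 p2=0 p3=0 p4=0
Count: 4.

4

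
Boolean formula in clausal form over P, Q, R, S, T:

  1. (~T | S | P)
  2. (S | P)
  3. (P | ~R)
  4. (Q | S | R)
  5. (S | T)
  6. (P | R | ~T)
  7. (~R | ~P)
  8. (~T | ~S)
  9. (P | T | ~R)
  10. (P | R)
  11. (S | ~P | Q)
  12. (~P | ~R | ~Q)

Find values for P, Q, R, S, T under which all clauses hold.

Branch on P: take P = True.
  then R is forced to False.
Branch on Q: take Q = True.
For the remaining variables, S = True, T = False works.

P = 1, Q = 1, R = 0, S = 1, T = 0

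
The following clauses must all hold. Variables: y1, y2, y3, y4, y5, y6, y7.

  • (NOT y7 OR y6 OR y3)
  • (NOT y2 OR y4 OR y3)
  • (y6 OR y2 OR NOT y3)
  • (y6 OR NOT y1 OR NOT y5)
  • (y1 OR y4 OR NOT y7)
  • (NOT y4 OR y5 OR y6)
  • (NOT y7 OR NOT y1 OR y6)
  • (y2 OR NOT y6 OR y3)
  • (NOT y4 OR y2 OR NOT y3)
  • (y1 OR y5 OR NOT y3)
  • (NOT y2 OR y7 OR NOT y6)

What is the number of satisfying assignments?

23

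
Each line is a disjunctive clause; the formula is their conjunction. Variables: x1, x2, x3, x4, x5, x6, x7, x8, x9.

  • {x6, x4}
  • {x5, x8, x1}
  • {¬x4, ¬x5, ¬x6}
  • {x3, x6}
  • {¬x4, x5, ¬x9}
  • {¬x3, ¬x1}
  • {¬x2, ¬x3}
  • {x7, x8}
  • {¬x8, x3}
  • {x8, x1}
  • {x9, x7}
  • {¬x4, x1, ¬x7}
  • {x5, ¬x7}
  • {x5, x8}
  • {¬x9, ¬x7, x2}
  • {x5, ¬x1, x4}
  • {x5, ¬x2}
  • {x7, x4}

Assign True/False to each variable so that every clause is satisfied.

x1=True  x2=True  x3=False  x4=False  x5=True  x6=True  x7=True  x8=False  x9=True

Try x1 = True.
  then x3 is forced to False.
  then x6 is forced to True.
  then x8 is forced to False.
  then x7 is forced to True.
  then x5 is forced to True.
  then x4 is forced to False.
Set x2 = True and propagate.
x9 is now unconstrained; take x9 = True.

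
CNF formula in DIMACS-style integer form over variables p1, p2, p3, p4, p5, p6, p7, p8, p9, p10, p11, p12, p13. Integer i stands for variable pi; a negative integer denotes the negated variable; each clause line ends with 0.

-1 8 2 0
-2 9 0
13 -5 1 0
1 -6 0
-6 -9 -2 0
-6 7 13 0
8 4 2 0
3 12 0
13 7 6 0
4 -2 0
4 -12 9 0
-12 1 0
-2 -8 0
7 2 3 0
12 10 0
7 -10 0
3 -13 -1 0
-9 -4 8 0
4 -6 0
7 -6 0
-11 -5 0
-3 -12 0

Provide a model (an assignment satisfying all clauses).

p7 occurs only positively in the remaining clauses — set p7 = True.
p11 occurs only negated in the remaining clauses — set p11 = False.
Try p1 = False.
  then p6 is forced to False.
  then p12 is forced to False.
  then p3 is forced to True.
  then p10 is forced to True.
Try p2 = False.
For the remaining variables, p4 = True, p5 = True, p8 = True, p9 = True, p13 = True works.

p1=False, p2=False, p3=True, p4=True, p5=True, p6=False, p7=True, p8=True, p9=True, p10=True, p11=False, p12=False, p13=True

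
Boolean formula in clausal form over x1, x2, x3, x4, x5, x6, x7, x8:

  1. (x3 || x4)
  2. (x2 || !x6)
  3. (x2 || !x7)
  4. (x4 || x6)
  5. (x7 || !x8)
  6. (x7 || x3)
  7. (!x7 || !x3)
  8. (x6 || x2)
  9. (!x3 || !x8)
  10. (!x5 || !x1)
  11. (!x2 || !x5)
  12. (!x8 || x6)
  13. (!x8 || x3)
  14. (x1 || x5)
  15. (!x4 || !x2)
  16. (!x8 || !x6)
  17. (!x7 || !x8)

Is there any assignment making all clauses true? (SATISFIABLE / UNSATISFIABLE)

SATISFIABLE

Pure literal: x8 appears only negated; assign x8 = False.
Set x1 = True and propagate.
  then x5 is forced to False.
Try x2 = True.
  then x4 is forced to False.
  then x3 is forced to True.
  then x6 is forced to True.
  then x7 is forced to False.
So x1=T, x2=T, x3=T, x4=F, x5=F, x6=T, x7=F, x8=F is a satisfying assignment.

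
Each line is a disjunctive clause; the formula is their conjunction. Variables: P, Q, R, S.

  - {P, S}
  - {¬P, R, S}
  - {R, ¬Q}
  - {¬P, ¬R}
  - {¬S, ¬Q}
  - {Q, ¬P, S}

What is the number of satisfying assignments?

3

The models are:
  P=0 Q=0 R=0 S=1
  P=0 Q=0 R=1 S=1
  P=1 Q=0 R=0 S=1
Count: 3.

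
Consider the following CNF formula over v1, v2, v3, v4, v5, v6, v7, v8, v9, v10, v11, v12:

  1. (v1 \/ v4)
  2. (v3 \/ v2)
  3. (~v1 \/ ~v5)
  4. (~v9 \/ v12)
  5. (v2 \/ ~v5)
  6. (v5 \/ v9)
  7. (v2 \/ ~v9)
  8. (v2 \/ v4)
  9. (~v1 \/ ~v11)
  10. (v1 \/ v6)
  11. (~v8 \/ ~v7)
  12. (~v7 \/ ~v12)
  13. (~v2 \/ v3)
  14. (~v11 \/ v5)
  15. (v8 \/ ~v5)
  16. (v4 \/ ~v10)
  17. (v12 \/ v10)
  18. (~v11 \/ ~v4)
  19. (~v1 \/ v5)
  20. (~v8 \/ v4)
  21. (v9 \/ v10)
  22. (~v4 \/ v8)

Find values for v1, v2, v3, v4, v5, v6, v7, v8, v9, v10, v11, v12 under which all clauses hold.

v1 = False  v2 = True  v3 = True  v4 = True  v5 = False  v6 = True  v7 = False  v8 = True  v9 = True  v10 = True  v11 = False  v12 = True

Pure literal: v3 appears only positively; assign v3 = True.
Pure literal: v6 appears only positively; assign v6 = True.
Branch on v1: take v1 = False.
  then v4 is forced to True.
  then v11 is forced to False.
  then v8 is forced to True.
  then v7 is forced to False.
For the remaining variables, v2 = True, v5 = False, v9 = True, v10 = True, v12 = True works.
Every clause has at least one true literal under this assignment.
Check each clause:
  1. (v4 \/ v1) — v4 is true.
  2. (v3 \/ v2) — v2 is true.
  3. (~v1 \/ ~v5) — ~v5 is true.
  4. (v12 \/ ~v9) — v12 is true.
  5. (~v5 \/ v2) — v2 is true.
  6. (v5 \/ v9) — v9 is true.
  7. (v2 \/ ~v9) — v2 is true.
  8. (v2 \/ v4) — v2 is true.
  9. (~v1 \/ ~v11) — ~v11 is true.
  10. (v1 \/ v6) — v6 is true.
  11. (~v8 \/ ~v7) — ~v7 is true.
  12. (~v12 \/ ~v7) — ~v7 is true.
  13. (~v2 \/ v3) — v3 is true.
  14. (v5 \/ ~v11) — ~v11 is true.
  15. (v8 \/ ~v5) — v8 is true.
  16. (~v10 \/ v4) — v4 is true.
  17. (v10 \/ v12) — v10 is true.
  18. (~v11 \/ ~v4) — ~v11 is true.
  19. (~v1 \/ v5) — ~v1 is true.
  20. (~v8 \/ v4) — v4 is true.
  21. (v10 \/ v9) — v9 is true.
  22. (~v4 \/ v8) — v8 is true.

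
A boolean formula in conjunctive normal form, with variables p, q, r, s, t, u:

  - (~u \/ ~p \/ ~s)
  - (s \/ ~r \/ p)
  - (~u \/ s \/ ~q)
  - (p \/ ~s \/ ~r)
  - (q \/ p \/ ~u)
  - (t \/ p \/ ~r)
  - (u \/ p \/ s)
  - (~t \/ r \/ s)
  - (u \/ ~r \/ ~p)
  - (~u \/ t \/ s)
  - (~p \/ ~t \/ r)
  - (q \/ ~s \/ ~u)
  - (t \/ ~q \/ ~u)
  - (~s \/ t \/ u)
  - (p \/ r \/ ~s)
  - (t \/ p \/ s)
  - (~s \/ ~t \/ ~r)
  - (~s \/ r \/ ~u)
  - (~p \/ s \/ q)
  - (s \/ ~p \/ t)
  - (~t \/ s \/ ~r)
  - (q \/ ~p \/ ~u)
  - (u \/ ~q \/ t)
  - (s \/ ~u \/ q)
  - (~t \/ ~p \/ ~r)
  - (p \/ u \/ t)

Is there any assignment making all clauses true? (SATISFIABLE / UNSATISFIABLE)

s = True:
  p = True:
    propagation gives u=False, r=False, t=False; an empty clause results — contradiction.
  p = False:
    propagation gives r=False; an empty clause results — contradiction.
s = False:
  p = True:
    propagation gives q=True, u=False, r=False, t=False; an empty clause results — contradiction.
  p = False:
    propagation gives r=False, u=True, q=False; an empty clause results — contradiction.
Every branch closes, so no satisfying assignment exists.

UNSATISFIABLE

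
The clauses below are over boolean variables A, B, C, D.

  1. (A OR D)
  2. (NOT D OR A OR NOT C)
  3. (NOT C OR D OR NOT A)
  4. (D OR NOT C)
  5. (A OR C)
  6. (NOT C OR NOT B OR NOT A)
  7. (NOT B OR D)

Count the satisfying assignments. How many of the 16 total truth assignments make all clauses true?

4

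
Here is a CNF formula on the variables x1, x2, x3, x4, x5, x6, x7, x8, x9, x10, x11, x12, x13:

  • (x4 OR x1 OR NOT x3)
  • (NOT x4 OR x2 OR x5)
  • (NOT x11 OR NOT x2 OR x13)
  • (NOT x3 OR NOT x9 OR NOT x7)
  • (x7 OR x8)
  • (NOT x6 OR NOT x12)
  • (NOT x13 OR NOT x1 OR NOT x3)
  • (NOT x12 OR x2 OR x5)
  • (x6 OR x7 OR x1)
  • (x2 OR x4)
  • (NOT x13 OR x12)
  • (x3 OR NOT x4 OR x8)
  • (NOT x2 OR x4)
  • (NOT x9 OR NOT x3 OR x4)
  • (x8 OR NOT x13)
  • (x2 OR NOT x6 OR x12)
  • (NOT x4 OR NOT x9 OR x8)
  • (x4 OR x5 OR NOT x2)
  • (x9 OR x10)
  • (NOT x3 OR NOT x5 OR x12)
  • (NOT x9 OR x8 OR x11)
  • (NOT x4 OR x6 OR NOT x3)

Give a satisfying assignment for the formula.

x8 occurs only positively in the remaining clauses — set x8 = True.
x10 occurs only positively in the remaining clauses — set x10 = True.
Branch on x1: take x1 = False.
The remaining clauses are satisfied by x2 = True, x3 = False, x4 = True, x5 = False, x6 = False, x7 = True, x9 = True, x11 = False, x12 = False, x13 = False.
Every clause has at least one true literal under this assignment.

x1=False, x2=True, x3=False, x4=True, x5=False, x6=False, x7=True, x8=True, x9=True, x10=True, x11=False, x12=False, x13=False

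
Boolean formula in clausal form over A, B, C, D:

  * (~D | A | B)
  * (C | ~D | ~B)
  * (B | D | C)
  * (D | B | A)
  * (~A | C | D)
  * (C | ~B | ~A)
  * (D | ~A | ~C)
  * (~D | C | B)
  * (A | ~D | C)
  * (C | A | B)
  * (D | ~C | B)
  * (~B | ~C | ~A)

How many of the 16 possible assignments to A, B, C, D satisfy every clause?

4

The models are:
  A=F B=T C=F D=F
  A=F B=T C=T D=F
  A=F B=T C=T D=T
  A=T B=F C=T D=T
Count: 4.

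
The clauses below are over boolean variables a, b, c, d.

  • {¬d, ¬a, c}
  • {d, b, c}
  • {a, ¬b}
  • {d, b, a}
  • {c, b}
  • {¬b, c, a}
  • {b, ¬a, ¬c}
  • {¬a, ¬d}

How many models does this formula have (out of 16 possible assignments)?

3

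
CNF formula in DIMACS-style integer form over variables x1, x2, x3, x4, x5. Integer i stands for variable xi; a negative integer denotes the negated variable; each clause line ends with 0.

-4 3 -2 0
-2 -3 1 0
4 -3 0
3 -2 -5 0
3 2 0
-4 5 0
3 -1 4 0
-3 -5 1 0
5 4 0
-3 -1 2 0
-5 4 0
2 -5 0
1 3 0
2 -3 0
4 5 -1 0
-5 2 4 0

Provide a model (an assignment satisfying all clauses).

x1=1  x2=1  x3=1  x4=1  x5=1

Check each clause:
  1. (~x2 \/ ~x4 \/ x3) — x3 is true.
  2. (x1 \/ ~x2 \/ ~x3) — x1 is true.
  3. (x4 \/ ~x3) — x4 is true.
  4. (~x2 \/ ~x5 \/ x3) — x3 is true.
  5. (x2 \/ x3) — x2 is true.
  6. (~x4 \/ x5) — x5 is true.
  7. (x4 \/ x3 \/ ~x1) — x3 is true.
  8. (~x5 \/ ~x3 \/ x1) — x1 is true.
  9. (x5 \/ x4) — x4 is true.
  10. (x2 \/ ~x3 \/ ~x1) — x2 is true.
  11. (x4 \/ ~x5) — x4 is true.
  12. (~x5 \/ x2) — x2 is true.
  13. (x3 \/ x1) — x1 is true.
  14. (x2 \/ ~x3) — x2 is true.
  15. (x5 \/ ~x1 \/ x4) — x4 is true.
  16. (~x5 \/ x2 \/ x4) — x2 is true.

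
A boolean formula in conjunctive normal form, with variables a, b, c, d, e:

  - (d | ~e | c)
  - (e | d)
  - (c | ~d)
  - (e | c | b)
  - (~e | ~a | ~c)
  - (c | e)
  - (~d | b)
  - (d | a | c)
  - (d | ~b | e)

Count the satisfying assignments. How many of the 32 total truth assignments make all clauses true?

5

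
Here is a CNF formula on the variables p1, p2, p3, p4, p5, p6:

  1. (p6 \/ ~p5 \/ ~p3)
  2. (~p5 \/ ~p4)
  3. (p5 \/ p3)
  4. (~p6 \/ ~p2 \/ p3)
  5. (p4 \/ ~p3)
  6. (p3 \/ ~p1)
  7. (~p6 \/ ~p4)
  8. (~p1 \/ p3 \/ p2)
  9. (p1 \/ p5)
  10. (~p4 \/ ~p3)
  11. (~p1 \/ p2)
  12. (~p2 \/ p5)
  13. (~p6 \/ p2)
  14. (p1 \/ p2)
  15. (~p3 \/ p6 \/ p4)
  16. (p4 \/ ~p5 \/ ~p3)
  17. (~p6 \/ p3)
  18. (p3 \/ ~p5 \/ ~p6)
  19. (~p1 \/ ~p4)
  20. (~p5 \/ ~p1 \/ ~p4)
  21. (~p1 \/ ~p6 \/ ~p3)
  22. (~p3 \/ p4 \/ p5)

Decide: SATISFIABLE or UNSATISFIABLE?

SATISFIABLE

Try p1 = False.
  then p5 is forced to True.
  then p4 is forced to False.
  then p3 is forced to False.
  then p2 is forced to True.
  then p6 is forced to False.
So p1 = False  p2 = True  p3 = False  p4 = False  p5 = True  p6 = False is a satisfying assignment.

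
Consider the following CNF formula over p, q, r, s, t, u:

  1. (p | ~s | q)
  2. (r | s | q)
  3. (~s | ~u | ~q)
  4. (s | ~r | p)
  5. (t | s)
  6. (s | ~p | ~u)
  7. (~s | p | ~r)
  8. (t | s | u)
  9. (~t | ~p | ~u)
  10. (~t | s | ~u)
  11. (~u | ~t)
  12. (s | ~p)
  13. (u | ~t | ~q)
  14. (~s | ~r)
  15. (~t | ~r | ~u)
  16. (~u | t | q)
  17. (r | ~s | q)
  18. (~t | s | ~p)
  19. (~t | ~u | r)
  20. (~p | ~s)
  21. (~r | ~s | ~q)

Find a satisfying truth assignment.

Try p = False.
Set q = True and propagate.
The remaining clauses are satisfied by r = False, s = True, t = False, u = False.

p = False  q = True  r = False  s = True  t = False  u = False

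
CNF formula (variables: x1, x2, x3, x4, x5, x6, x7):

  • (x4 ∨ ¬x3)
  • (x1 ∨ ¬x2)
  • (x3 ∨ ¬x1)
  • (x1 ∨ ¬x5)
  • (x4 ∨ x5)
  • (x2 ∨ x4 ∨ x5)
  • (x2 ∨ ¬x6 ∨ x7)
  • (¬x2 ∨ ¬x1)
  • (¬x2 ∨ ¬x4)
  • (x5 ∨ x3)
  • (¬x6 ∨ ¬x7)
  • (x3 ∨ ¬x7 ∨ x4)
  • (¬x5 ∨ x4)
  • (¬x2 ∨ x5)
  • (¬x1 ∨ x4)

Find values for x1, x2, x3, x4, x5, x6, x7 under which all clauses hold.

x1=T, x2=F, x3=T, x4=T, x5=F, x6=F, x7=T

Check each clause:
  1. (x4 ∨ ¬x3) — x4 is true.
  2. (x1 ∨ ¬x2) — x1 is true.
  3. (x3 ∨ ¬x1) — x3 is true.
  4. (¬x5 ∨ x1) — x1 is true.
  5. (x5 ∨ x4) — x4 is true.
  6. (x5 ∨ x4 ∨ x2) — x4 is true.
  7. (x7 ∨ x2 ∨ ¬x6) — ¬x6 is true.
  8. (¬x1 ∨ ¬x2) — ¬x2 is true.
  9. (¬x2 ∨ ¬x4) — ¬x2 is true.
  10. (x5 ∨ x3) — x3 is true.
  11. (¬x6 ∨ ¬x7) — ¬x6 is true.
  12. (x3 ∨ x4 ∨ ¬x7) — x3 is true.
  13. (x4 ∨ ¬x5) — ¬x5 is true.
  14. (x5 ∨ ¬x2) — ¬x2 is true.
  15. (¬x1 ∨ x4) — x4 is true.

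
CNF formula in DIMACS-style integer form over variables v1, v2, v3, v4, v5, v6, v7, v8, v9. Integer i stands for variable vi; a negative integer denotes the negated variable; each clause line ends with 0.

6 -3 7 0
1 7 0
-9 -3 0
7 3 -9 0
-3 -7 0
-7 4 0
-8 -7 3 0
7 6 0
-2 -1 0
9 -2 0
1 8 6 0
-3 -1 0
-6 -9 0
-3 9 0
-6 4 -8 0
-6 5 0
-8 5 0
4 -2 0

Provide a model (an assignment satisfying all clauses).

v2 occurs only negated in the remaining clauses — set v2 = False.
Pure literal: v4 appears only positively; assign v4 = True.
Set v1 = False and propagate.
  then v7 is forced to True.
  then v3 is forced to False.
  then v8 is forced to False.
  then v6 is forced to True.
  then v9 is forced to False.
  then v5 is forced to True.
Every clause has at least one true literal under this assignment.

v1=False, v2=False, v3=False, v4=True, v5=True, v6=True, v7=True, v8=False, v9=False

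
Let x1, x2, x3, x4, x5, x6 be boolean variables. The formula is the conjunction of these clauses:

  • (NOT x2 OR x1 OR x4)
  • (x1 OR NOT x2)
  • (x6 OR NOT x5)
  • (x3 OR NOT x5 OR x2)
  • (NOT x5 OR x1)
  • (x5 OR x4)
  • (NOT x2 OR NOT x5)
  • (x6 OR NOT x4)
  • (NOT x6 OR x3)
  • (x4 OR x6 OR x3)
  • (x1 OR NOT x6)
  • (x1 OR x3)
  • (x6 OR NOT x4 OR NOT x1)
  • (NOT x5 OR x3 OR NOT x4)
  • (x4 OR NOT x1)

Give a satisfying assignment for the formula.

x1 = T  x2 = F  x3 = T  x4 = T  x5 = F  x6 = T

Check each clause:
  1. (NOT x2 OR x4 OR x1) — x1 is true.
  2. (NOT x2 OR x1) — x1 is true.
  3. (NOT x5 OR x6) — NOT x5 is true.
  4. (x3 OR x2 OR NOT x5) — x3 is true.
  5. (x1 OR NOT x5) — x1 is true.
  6. (x4 OR x5) — x4 is true.
  7. (NOT x5 OR NOT x2) — NOT x5 is true.
  8. (NOT x4 OR x6) — x6 is true.
  9. (NOT x6 OR x3) — x3 is true.
  10. (x6 OR x3 OR x4) — x3 is true.
  11. (NOT x6 OR x1) — x1 is true.
  12. (x1 OR x3) — x1 is true.
  13. (x6 OR NOT x1 OR NOT x4) — x6 is true.
  14. (NOT x4 OR x3 OR NOT x5) — x3 is true.
  15. (x4 OR NOT x1) — x4 is true.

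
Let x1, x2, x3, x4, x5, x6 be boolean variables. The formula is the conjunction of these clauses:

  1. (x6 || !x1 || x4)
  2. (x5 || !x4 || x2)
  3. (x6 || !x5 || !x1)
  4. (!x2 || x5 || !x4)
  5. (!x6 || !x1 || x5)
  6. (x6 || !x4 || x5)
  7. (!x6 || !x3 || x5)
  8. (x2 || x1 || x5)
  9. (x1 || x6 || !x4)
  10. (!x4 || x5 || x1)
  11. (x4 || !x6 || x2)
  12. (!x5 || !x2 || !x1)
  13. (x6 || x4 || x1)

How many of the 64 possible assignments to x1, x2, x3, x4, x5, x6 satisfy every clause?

Case analysis on x5 and x1:
  x5=1, x1=1: remaining (x2,x3,x4,x6) ∈ {(0,0,1,1); (0,1,1,1)} — 2.
  x5=1, x1=0: x3 free; 3 ways for (x2,x4,x6) × 2^1 = 6.
  x5=0, x1=1: a clause becomes empty — 0.
  x5=0, x1=0: remaining (x2,x3,x4,x6) ∈ {(1,0,0,1)} — 1.
Total: 2 + 6 + 0 + 1 = 9.

9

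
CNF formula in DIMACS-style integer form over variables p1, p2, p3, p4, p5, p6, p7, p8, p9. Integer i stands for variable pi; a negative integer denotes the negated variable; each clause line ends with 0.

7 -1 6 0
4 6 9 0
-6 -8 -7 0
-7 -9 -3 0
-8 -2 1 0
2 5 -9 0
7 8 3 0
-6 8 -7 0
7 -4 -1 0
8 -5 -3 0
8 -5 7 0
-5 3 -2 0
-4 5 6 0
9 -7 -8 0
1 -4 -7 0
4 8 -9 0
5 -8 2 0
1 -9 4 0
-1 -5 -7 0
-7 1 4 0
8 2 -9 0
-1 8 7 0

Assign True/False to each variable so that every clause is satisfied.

p1=T  p2=F  p3=F  p4=F  p5=T  p6=T  p7=F  p8=T  p9=T

Try p1 = True.
The remaining clauses are satisfied by p2 = False, p3 = False, p4 = False, p5 = True, p6 = True, p7 = False, p8 = True, p9 = True.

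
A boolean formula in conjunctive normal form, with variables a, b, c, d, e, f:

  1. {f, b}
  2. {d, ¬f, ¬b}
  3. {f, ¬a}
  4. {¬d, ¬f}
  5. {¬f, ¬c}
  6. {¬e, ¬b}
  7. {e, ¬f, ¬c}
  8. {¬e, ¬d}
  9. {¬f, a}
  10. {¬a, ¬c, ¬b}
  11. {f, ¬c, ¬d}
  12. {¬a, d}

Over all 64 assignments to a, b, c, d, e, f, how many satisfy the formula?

3

Satisfying assignments:
  a=0 b=1 c=0 d=0 e=0 f=0
  a=0 b=1 c=0 d=1 e=0 f=0
  a=0 b=1 c=1 d=0 e=0 f=0
Count: 3.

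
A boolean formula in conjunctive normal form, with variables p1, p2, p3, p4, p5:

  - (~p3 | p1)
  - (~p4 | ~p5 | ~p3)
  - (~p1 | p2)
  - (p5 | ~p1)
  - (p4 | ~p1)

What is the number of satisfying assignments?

9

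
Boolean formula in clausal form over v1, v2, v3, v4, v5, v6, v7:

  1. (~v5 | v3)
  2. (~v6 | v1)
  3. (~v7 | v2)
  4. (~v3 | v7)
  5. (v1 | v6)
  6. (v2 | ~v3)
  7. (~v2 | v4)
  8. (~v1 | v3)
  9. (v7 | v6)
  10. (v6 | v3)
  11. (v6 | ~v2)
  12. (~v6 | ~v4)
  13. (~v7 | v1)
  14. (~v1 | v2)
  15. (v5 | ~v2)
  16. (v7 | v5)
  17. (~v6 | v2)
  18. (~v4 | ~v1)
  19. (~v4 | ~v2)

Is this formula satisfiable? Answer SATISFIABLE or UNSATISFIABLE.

UNSATISFIABLE

v2 = True:
  propagation gives v4=True; an empty clause results — contradiction.
v2 = False:
  propagation gives v7=False, v3=False, v5=False; an empty clause results — contradiction.
Every branch closes, so no satisfying assignment exists.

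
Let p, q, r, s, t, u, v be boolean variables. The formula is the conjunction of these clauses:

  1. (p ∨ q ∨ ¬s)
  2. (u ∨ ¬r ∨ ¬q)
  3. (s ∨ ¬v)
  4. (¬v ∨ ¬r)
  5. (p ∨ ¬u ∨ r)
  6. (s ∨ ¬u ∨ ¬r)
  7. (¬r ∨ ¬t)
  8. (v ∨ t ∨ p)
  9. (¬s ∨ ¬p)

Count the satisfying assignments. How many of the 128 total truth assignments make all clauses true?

Case analysis on r and p:
  r=T, p=T: remaining (q,s,t,u,v) ∈ {(F,F,F,F,F)} — 1.
  r=T, p=F: a clause becomes empty — 0.
  r=F, p=T: forces s=F; v=F; q, t, u free → 2^3 = 8.
  r=F, p=F: 5 of the 32 assignments to (q,s,t,u,v) work.
Total: 1 + 0 + 8 + 5 = 14.

14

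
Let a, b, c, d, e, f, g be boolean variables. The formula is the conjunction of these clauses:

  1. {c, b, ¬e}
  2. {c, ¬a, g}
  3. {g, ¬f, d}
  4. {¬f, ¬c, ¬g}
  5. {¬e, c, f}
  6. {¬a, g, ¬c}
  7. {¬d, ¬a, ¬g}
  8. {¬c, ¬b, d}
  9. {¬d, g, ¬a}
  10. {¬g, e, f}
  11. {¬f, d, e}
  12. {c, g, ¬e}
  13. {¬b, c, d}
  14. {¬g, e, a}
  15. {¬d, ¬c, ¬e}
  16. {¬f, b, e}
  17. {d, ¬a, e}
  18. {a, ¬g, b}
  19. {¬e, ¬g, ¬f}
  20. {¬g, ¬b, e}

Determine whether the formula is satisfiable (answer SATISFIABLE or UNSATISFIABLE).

Try a = False.
Try b = True.
Branch on c: take c = True.
  then d is forced to True.
  then e is forced to False.
  then g is forced to False.
f is now unconstrained; take f = False.
Every clause has at least one true literal under this assignment.
So a=False, b=True, c=True, d=True, e=False, f=False, g=False is a satisfying assignment.

SATISFIABLE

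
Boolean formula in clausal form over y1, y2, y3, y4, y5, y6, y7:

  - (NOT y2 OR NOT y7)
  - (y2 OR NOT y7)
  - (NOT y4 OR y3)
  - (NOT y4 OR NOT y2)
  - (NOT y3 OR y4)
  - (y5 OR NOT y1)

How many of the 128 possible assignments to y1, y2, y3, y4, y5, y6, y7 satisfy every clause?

18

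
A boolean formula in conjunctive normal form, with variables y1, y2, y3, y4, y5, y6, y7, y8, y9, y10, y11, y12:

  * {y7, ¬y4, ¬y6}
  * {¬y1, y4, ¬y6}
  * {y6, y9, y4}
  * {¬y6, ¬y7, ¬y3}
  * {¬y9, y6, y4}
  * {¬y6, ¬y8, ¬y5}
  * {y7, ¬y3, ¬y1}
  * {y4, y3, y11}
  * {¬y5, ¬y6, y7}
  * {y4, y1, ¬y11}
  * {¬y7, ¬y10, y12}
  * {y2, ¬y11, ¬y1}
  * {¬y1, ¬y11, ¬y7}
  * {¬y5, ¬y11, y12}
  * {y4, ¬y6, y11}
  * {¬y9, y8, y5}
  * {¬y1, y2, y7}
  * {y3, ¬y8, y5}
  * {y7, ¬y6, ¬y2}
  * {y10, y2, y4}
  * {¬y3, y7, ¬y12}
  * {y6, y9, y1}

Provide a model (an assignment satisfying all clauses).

y1=False  y2=False  y3=False  y4=True  y5=False  y6=True  y7=True  y8=False  y9=False  y10=True  y11=True  y12=True

Check each clause:
  1. {¬y4, ¬y6, y7} — y7 is true.
  2. {¬y1, ¬y6, y4} — y4 is true.
  3. {y9, y6, y4} — y4 is true.
  4. {¬y3, ¬y6, ¬y7} — ¬y3 is true.
  5. {¬y9, y6, y4} — y4 is true.
  6. {¬y8, ¬y6, ¬y5} — ¬y8 is true.
  7. {y7, ¬y3, ¬y1} — ¬y3 is true.
  8. {y11, y3, y4} — y11 is true.
  9. {¬y5, ¬y6, y7} — ¬y5 is true.
  10. {y1, ¬y11, y4} — y4 is true.
  11. {¬y7, y12, ¬y10} — y12 is true.
  12. {y2, ¬y1, ¬y11} — ¬y1 is true.
  13. {¬y7, ¬y11, ¬y1} — ¬y1 is true.
  14. {¬y5, ¬y11, y12} — ¬y5 is true.
  15. {y4, y11, ¬y6} — y11 is true.
  16. {y8, y5, ¬y9} — ¬y9 is true.
  17. {y7, y2, ¬y1} — ¬y1 is true.
  18. {¬y8, y3, y5} — ¬y8 is true.
  19. {¬y2, ¬y6, y7} — ¬y2 is true.
  20. {y10, y4, y2} — y10 is true.
  21. {y7, ¬y12, ¬y3} — ¬y3 is true.
  22. {y9, y6, y1} — y6 is true.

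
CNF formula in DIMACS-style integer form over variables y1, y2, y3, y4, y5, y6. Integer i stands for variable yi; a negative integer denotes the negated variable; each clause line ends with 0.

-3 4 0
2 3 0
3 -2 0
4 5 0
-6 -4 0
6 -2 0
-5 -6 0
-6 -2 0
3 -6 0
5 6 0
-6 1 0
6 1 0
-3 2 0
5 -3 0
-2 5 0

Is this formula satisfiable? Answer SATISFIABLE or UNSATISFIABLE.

UNSATISFIABLE

y6 = True:
  propagation gives y4=False, y3=False; an empty clause results — contradiction.
y6 = False:
  propagation gives y2=False, y3=True; an empty clause results — contradiction.
Every branch closes, so no satisfying assignment exists.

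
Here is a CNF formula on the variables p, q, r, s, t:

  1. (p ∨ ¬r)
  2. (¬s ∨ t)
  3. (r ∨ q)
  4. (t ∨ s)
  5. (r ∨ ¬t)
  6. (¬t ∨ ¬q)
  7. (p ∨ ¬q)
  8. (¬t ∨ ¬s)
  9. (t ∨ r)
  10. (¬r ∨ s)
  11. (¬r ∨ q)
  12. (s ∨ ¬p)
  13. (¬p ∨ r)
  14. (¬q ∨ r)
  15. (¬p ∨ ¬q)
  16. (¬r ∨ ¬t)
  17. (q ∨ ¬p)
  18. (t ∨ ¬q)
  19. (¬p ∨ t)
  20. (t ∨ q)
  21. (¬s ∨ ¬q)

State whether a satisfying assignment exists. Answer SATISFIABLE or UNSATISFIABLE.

q = True:
  propagation gives t=False; an empty clause results — contradiction.
q = False:
  propagation gives r=True; an empty clause results — contradiction.
Every branch closes, so no satisfying assignment exists.

UNSATISFIABLE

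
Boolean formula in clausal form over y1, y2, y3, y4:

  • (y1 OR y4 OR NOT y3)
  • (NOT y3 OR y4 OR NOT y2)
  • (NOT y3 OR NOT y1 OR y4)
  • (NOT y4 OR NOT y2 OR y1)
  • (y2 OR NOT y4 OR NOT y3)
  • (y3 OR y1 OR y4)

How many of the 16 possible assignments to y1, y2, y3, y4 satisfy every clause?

6

Satisfying assignments:
  y1=0 y2=0 y3=0 y4=1
  y1=1 y2=0 y3=0 y4=0
  y1=1 y2=0 y3=0 y4=1
  y1=1 y2=1 y3=0 y4=0
  y1=1 y2=1 y3=0 y4=1
  y1=1 y2=1 y3=1 y4=1
That's 6 in total.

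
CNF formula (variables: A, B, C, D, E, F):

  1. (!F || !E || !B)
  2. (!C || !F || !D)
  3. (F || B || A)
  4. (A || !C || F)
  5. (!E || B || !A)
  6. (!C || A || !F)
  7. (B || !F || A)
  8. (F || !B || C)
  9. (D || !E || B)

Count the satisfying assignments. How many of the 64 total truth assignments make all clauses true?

Case analysis on F and B:
  F=1, B=1: 5 of the 16 assignments to (A,C,D,E) work.
  F=1, B=0: remaining (A,C,D,E) ∈ {(1,0,0,0); (1,0,1,0); (1,1,0,0)} — 3.
  F=0, B=1: remaining (A,C,D,E) ∈ {(1,1,0,0); (1,1,0,1); (1,1,1,0); (1,1,1,1)} — 4.
  F=0, B=0: remaining (A,C,D,E) ∈ {(1,0,0,0); (1,0,1,0); (1,1,0,0); (1,1,1,0)} — 4.
Total: 5 + 3 + 4 + 4 = 16.

16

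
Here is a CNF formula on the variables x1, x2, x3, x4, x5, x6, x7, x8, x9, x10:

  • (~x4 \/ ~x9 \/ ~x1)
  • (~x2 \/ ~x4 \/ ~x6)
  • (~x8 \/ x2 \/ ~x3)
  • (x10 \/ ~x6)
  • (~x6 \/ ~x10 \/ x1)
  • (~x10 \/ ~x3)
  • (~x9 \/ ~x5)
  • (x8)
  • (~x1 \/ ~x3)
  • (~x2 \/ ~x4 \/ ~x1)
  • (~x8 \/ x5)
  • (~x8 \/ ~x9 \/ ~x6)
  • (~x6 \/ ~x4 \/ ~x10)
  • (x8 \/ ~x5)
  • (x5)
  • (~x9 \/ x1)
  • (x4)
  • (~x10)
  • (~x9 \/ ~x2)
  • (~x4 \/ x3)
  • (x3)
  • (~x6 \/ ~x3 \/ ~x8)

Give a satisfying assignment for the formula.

x1 = 0, x2 = 1, x3 = 1, x4 = 1, x5 = 1, x6 = 0, x7 = 1, x8 = 1, x9 = 0, x10 = 0

(x8) is a unit clause, so x8 = True.
The clause (x5) is unit: x5 must be True.
(~x9) is a unit clause, so x9 = False.
The clause (x4) is unit: x4 must be True.
(~x10) is a unit clause, so x10 = False.
The clause (~x6) is unit: x6 must be False.
The clause (x3) is unit: x3 must be True.
The clause (x2) is unit: x2 must be True.
(~x1) is a unit clause, so x1 = False.
x7 is now unconstrained; take x7 = True.
Every clause has at least one true literal under this assignment.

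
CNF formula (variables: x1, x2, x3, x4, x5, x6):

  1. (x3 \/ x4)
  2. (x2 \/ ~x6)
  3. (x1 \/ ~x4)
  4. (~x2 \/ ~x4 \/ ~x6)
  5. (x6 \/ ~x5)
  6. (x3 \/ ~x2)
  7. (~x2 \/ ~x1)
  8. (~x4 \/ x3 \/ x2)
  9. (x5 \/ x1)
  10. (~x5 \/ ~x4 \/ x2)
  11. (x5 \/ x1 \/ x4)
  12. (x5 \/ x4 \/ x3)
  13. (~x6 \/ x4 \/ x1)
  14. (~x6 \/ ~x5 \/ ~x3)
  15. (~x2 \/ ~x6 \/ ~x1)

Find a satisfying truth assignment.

x1=T, x2=F, x3=T, x4=T, x5=F, x6=F

Branch on x1: take x1 = True.
  then x2 is forced to False.
  then x6 is forced to False.
  then x5 is forced to False.
Try x3 = True.
x4 is now unconstrained; take x4 = True.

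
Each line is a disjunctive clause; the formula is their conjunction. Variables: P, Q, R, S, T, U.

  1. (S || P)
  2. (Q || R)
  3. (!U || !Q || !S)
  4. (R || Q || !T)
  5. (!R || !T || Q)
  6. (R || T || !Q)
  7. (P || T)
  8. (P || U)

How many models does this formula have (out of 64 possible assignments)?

13

Case analysis on Q and R:
  Q=1, R=1: T free; 3 ways for (P,S,U) × 2^1 = 6.
  Q=1, R=0: remaining (P,S,T,U) ∈ {(1,0,1,0); (1,0,1,1); (1,1,1,0)} — 3.
  Q=0, R=1: remaining (P,S,T,U) ∈ {(1,0,0,0); (1,0,0,1); (1,1,0,0); (1,1,0,1)} — 4.
  Q=0, R=0: a clause becomes empty — 0.
Total: 6 + 3 + 4 + 0 = 13.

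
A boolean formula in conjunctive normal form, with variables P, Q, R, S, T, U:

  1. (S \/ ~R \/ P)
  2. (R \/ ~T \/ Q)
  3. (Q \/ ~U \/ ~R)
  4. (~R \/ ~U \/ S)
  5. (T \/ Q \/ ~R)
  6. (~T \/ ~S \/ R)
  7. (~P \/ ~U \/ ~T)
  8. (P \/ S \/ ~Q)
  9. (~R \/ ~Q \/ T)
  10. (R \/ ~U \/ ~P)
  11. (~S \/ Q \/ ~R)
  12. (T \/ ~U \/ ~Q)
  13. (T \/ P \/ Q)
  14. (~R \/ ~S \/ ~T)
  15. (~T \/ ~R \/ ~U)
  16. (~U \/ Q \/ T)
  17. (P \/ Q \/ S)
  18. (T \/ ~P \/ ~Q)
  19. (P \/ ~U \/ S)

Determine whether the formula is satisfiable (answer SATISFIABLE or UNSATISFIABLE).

Pure literal: U appears only negated; assign U = False.
Set P = True and propagate.
The remaining clauses are satisfied by Q = False, R = True, S = False, T = True.
So P=True, Q=False, R=True, S=False, T=True, U=False is a satisfying assignment.

SATISFIABLE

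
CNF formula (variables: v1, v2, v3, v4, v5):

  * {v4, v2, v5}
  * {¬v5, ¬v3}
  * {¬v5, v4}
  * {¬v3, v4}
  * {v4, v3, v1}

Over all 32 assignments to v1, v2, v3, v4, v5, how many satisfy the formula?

13

Case analysis on v4 and v3:
  v4=T, v3=T: remaining (v1,v2,v5) ∈ {(F,F,F); (F,T,F); (T,F,F); (T,T,F)} — 4.
  v4=T, v3=F: v1, v2, v5 free → 2^3 = 8.
  v4=F, v3=T: a clause becomes empty — 0.
  v4=F, v3=F: remaining (v1,v2,v5) ∈ {(T,T,F)} — 1.
Total: 4 + 8 + 0 + 1 = 13.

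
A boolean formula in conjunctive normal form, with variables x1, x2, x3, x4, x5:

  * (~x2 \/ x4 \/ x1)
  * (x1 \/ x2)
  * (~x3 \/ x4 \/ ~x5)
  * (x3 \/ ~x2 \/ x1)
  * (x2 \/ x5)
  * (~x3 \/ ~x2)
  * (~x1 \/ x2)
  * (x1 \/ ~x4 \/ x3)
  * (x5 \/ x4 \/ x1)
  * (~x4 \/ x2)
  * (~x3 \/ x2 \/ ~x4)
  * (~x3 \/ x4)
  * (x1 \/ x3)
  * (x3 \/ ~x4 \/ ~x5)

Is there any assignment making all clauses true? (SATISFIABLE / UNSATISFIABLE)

SATISFIABLE

Branch on x1: take x1 = True.
  then x2 is forced to True.
  then x3 is forced to False.
The remaining clauses are satisfied by x4 = False, x5 = False.
So x1=T, x2=T, x3=F, x4=F, x5=F is a satisfying assignment.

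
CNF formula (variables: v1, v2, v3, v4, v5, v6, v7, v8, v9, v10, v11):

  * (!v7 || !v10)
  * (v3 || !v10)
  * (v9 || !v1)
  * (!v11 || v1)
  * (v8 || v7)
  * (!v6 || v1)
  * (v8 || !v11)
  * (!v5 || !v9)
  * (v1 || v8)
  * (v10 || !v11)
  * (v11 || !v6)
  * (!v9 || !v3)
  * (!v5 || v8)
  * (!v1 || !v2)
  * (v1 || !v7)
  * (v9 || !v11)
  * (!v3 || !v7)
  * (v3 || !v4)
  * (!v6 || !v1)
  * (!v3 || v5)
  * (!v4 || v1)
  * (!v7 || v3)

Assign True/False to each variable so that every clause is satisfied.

Pure literal: v4 appears only negated; assign v4 = False.
v6 occurs only negated in the remaining clauses — set v6 = False.
Branch on v1: take v1 = False.
  then v11 is forced to False.
  then v8 is forced to True.
  then v7 is forced to False.
Branch on v3: take v3 = True.
  then v9 is forced to False.
  then v5 is forced to True.
v2, v10 are now unconstrained; take v2 = True, v10 = True.

v1 = False, v2 = True, v3 = True, v4 = False, v5 = True, v6 = False, v7 = False, v8 = True, v9 = False, v10 = True, v11 = False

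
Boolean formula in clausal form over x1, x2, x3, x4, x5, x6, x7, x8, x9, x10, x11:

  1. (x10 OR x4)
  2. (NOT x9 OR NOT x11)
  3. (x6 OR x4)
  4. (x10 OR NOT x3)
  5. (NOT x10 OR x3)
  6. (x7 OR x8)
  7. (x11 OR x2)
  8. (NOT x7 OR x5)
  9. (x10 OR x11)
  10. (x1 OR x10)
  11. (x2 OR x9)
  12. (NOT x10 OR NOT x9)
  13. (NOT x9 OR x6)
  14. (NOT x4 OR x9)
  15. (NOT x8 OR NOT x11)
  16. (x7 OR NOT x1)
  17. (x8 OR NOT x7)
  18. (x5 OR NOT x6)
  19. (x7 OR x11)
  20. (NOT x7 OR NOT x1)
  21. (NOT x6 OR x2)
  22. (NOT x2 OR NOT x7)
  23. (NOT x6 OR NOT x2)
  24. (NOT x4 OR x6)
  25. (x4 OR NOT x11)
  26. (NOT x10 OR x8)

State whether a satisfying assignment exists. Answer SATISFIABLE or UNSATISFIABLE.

UNSATISFIABLE

x7 = True:
  propagation gives x5=True, x8=True, x11=False, x2=True; an empty clause results — contradiction.
x7 = False:
  propagation gives x8=True, x11=False; an empty clause results — contradiction.
Every branch closes, so no satisfying assignment exists.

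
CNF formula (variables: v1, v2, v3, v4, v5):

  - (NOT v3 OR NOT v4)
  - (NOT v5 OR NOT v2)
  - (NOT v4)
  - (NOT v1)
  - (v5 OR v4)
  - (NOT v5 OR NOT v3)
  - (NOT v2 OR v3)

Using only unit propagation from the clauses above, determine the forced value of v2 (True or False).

(NOT v4) is a unit clause: v4 = False.
(NOT v1) stands alone — v1 = False.
In (v4 OR v5), v4 is now false; v5 must hold, so v5 = True.
In (NOT v5 OR NOT v2), NOT v5 is now false; NOT v2 must hold, so v2 = False.

False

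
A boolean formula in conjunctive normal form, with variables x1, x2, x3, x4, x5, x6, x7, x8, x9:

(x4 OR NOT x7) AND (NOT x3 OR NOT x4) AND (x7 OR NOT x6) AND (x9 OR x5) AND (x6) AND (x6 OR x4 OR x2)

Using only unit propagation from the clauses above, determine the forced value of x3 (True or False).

False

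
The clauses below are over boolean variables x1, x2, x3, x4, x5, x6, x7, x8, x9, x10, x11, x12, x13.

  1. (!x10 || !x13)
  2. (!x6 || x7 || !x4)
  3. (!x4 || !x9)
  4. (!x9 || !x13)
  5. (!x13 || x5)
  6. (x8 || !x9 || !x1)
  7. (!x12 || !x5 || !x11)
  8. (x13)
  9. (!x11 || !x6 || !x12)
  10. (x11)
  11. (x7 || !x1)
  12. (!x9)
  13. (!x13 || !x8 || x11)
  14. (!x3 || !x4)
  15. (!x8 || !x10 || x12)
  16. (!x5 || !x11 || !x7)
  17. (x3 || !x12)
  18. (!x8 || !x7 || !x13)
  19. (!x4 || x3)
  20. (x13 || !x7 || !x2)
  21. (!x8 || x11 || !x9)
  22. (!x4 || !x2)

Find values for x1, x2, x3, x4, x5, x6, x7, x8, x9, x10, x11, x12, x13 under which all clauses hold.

x1=F, x2=F, x3=F, x4=F, x5=T, x6=F, x7=F, x8=T, x9=F, x10=F, x11=T, x12=F, x13=T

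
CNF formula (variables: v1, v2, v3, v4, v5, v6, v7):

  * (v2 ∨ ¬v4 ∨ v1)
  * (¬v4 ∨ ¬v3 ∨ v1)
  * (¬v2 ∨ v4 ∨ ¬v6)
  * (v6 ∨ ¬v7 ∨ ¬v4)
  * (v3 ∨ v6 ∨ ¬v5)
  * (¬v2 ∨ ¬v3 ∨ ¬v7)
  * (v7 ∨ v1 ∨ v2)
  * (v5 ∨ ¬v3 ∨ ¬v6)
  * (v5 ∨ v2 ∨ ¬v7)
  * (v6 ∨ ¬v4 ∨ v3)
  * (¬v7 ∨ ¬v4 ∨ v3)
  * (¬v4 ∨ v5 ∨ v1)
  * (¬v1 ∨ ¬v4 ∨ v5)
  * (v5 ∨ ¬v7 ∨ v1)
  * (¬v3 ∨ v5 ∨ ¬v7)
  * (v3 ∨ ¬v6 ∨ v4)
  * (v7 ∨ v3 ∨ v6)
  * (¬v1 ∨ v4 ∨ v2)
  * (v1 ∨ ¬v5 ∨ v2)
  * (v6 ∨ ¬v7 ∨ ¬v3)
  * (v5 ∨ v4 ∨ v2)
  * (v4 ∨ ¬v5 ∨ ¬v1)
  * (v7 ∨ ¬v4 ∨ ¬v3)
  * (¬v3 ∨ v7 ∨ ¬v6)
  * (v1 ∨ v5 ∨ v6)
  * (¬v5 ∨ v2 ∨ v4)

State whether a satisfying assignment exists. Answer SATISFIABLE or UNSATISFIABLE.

SATISFIABLE

Try v1 = True.
The remaining clauses are satisfied by v2 = False, v3 = True, v4 = True, v5 = True, v6 = True, v7 = True.
So v1 = True  v2 = False  v3 = True  v4 = True  v5 = True  v6 = True  v7 = True is a satisfying assignment.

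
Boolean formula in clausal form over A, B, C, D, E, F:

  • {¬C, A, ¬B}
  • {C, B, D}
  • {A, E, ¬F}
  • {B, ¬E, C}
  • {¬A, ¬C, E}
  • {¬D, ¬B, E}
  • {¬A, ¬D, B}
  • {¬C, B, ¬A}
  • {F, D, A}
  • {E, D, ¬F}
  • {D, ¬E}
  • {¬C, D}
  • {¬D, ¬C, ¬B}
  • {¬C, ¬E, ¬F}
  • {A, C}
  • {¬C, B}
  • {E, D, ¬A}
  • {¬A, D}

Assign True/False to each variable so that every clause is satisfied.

Set A = True and propagate.
  then D is forced to True.
  then B is forced to True.
  then E is forced to True.
  then C is forced to False.
F is now unconstrained; take F = True.

A=T, B=T, C=F, D=T, E=T, F=T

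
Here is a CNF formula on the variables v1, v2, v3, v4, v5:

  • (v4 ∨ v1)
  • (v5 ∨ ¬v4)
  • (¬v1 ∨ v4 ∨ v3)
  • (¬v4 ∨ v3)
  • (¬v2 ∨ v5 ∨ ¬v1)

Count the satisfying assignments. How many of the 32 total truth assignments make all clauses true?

7

Case analysis on v4 and v1:
  v4=1, v1=1: remaining (v2,v3,v5) ∈ {(0,1,1); (1,1,1)} — 2.
  v4=1, v1=0: remaining (v2,v3,v5) ∈ {(0,1,1); (1,1,1)} — 2.
  v4=0, v1=1: remaining (v2,v3,v5) ∈ {(0,1,0); (0,1,1); (1,1,1)} — 3.
  v4=0, v1=0: a clause becomes empty — 0.
Total: 2 + 2 + 3 + 0 = 7.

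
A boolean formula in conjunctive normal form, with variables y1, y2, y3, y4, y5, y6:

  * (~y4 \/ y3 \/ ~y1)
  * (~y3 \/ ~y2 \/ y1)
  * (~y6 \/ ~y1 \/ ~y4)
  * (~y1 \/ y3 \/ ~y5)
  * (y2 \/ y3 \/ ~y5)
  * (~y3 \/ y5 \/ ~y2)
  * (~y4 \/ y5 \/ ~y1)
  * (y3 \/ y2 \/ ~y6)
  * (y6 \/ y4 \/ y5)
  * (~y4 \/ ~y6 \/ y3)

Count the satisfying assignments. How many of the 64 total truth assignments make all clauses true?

21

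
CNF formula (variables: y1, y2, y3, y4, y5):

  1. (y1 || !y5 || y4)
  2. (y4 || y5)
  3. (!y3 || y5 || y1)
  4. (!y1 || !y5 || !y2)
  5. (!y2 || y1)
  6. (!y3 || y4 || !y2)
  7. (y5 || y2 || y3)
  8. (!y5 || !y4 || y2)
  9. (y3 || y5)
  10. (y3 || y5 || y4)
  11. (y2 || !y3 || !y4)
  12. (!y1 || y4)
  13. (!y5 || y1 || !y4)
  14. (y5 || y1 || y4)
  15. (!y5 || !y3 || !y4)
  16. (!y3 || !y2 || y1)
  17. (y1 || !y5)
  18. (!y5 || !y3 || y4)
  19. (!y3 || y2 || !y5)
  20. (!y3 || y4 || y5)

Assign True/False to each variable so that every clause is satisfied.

y1=1, y2=1, y3=1, y4=1, y5=0

Set y1 = True and propagate.
  then y4 is forced to True.
For the remaining variables, y2 = True, y3 = True, y5 = False works.
Every clause has at least one true literal under this assignment.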